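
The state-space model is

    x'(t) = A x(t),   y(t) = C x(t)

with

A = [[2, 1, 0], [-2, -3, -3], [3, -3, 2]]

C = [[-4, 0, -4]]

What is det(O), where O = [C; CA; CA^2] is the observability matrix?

CA = [[-20, 8, -8]]
CA^2 = [[-80, -20, -40]]
Observability matrix O = [C; CA; CA^2] = [[-4, 0, -4], [-20, 8, -8], [-80, -20, -40]]
Expanding along the first row, det(O) = (-4)·(8·(-40) - (-8)·(-20)) - 0·((-20)·(-40) - (-8)·(-80)) + (-4)·((-20)·(-20) - 8·(-80)) = (-4)·(-480) - 0·160 + (-4)·1040 = -2240
Since det(O) ≠ 0, rank(O) = 3 and the system is completely observable.

-2240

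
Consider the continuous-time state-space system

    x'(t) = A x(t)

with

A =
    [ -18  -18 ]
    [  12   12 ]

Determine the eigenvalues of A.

det(sI - A) = s^2 - (tr A)s + det A, with tr A = (-18) + 12 = -6 and det A = (-18)·12 - (-18)·12 = -216 - (-216) = 0.
So p(s) = det(sI - A) = s^2 + 6s.
Factor s^2 + 6s: two numbers with sum -6 and product 0 are 0 and -6, so s^2 + 6s = s(s + 6).
Hence p(s) = s (s + 6), with roots -6, 0.
At least one eigenvalue has non-negative real part, so the system is not asymptotically stable.

-6, 0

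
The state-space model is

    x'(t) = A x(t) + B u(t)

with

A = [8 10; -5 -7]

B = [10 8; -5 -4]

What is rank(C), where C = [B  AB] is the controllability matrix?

1

AB = [[30, 24], [-15, -12]]
Controllability matrix C = [B  AB] = [[10, 8, 30, 24], [-5, -4, -15, -12]]
Every column of C is a scalar multiple of column 1 = [10, -5] (multipliers 1, 4/5, 3, 12/5), so the columns span a one-dimensional space.
C ≠ 0, hence rank(C) = 1.
rank(C) = 1 < n = 2, so the pair (A, B) is not completely controllable.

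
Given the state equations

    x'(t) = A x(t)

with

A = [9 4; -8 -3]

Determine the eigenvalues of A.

det(sI - A) = s^2 - (tr A)s + det A, with tr A = 9 + (-3) = 6 and det A = 9·(-3) - 4·(-8) = -27 - (-32) = 5.
So p(s) = det(sI - A) = s^2 - 6s + 5.
Factor s^2 - 6s + 5: two numbers with sum 6 and product 5 are 5 and 1, so s^2 - 6s + 5 = (s - 5)(s - 1).
Hence p(s) = (s - 5) (s - 1), with roots 1, 5.
At least one eigenvalue has non-negative real part, so the system is not asymptotically stable.

1, 5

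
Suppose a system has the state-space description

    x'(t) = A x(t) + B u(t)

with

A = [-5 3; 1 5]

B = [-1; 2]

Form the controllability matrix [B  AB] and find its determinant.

-31

AB = [[11], [9]]
Controllability matrix C = [B  AB] = [[-1, 11], [2, 9]]
det(C) = (-1)·9 - 11·2 = -9 - 22 = -31
Since det(C) ≠ 0, rank(C) = 2 and the system is completely controllable.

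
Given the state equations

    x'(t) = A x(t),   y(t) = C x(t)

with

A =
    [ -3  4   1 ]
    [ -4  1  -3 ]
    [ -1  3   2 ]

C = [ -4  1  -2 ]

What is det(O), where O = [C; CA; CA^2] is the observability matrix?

1225

CA = [[10, -21, -11]]
CA^2 = [[65, -14, 51]]
Observability matrix O = [C; CA; CA^2] = [[-4, 1, -2], [10, -21, -11], [65, -14, 51]]
Expanding along the first row, det(O) = (-4)·((-21)·51 - (-11)·(-14)) - 1·(10·51 - (-11)·65) + (-2)·(10·(-14) - (-21)·65) = (-4)·(-1225) - 1·1225 + (-2)·1225 = 1225
Since det(O) ≠ 0, rank(O) = 3 and the system is completely observable.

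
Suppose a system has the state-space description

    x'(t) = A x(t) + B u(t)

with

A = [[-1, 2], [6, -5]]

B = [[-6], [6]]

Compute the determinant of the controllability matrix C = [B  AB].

288

AB = [[18], [-66]]
Controllability matrix C = [B  AB] = [[-6, 18], [6, -66]]
det(C) = (-6)·(-66) - 18·6 = 396 - 108 = 288
Since det(C) ≠ 0, rank(C) = 2 and the system is completely controllable.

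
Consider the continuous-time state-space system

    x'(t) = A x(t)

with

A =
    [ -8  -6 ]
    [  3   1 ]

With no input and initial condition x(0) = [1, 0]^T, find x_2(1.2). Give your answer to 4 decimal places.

det(sI - A) = s^2 - (tr A)s + det A, with tr A = (-8) + 1 = -7 and det A = (-8)·1 - (-6)·3 = -8 - (-18) = 10.
So p(s) = det(sI - A) = s^2 + 7s + 10.
Factor s^2 + 7s + 10: two numbers with sum -7 and product 10 are -2 and -5, so s^2 + 7s + 10 = (s + 2)(s + 5).
Hence p(s) = (s + 2) (s + 5), with roots -5, -2.
The eigenvalues -5, -2 are distinct and real, so A is diagonalisable and x(t) = e^{At} x(0) = V diag(e^{λ_i t}) V^{-1} x(0), where the columns of V are the eigenvectors.
λ = -5: A - (-5)I = [[-3, -6], [3, 6]]. Row 1 gives (-3)·v1 + (-6)·v2 = 0, so take v_1 = [2, -1]^T.
λ = -2: A - (-2)I = [[-6, -6], [3, 3]]. Row 1 gives (-6)·v1 + (-6)·v2 = 0, so take v_2 = [1, -1]^T.
V = [v_1 v_2] = [[2, 1], [-1, -1]] has det V = -1, so V^{-1} = adj(V)/det V = [[1, 1], [-1, -2]].
Modal coordinates z(0) = V^{-1} x(0): 1·1 + 1·0 = 1; (-1)·1 + (-2)·0 = -1; so z(0) = [1, -1]^T.
x_2(t) = Σ_i (v_i)_2 · z_i(0) · e^{λ_i t} (row 2 of V times the modal terms).
x_2(1.2) = (-1)·1·e^{-5·1.2} + (-1)·(-1)·e^{-2·1.2} = (-1)·0.002479 + 1·0.090718 = 0.0882.

0.0882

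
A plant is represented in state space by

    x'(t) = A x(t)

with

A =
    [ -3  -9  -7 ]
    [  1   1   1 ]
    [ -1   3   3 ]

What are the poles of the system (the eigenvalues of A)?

det(sI - A) = s^3 - (tr A)s^2 + (M11 + M22 + M33)s - det A, where Mii is the 2×2 principal minor of A obtained by deleting row i and column i.
tr A = (-3) + 1 + 3 = 1; M11 = 1·3 - 1·3 = 3 - 3 = 0; M22 = (-3)·3 - (-7)·(-1) = -9 - 7 = -16; M33 = (-3)·1 - (-9)·1 = -3 - (-9) = 6; sum of minors = -10.
det A = (-3)·(1·3 - 1·3) - (-9)·(1·3 - 1·(-1)) + (-7)·(1·3 - 1·(-1)) = (-3)·0 - (-9)·4 + (-7)·4 = 8.
So p(s) = det(sI - A) = s^3 - s^2 - 10s - 8.
Rational-root test: any integer root divides -8. Testing small divisors, s = -1 works: p(-1) = -1 + (-1) + 10 + (-8) = 0, so (s + 1) is a factor.
Dividing, p(s) = (s + 1)(s^2 - 2s - 8).
Factor s^2 - 2s - 8: two numbers with sum 2 and product -8 are 4 and -2, so s^2 - 2s - 8 = (s - 4)(s + 2).
Hence p(s) = (s - 4) (s + 1) (s + 2), with roots -2, -1, 4.
At least one eigenvalue has non-negative real part, so the system is not asymptotically stable.

-2, -1, 4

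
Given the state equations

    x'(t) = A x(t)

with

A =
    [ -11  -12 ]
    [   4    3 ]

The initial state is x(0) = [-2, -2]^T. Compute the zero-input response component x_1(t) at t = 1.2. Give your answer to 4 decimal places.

det(sI - A) = s^2 - (tr A)s + det A, with tr A = (-11) + 3 = -8 and det A = (-11)·3 - (-12)·4 = -33 - (-48) = 15.
So p(s) = det(sI - A) = s^2 + 8s + 15.
Factor s^2 + 8s + 15: two numbers with sum -8 and product 15 are -3 and -5, so s^2 + 8s + 15 = (s + 3)(s + 5).
Hence p(s) = (s + 3) (s + 5), with roots -5, -3.
The eigenvalues -5, -3 are distinct and real, so A is diagonalisable and x(t) = e^{At} x(0) = V diag(e^{λ_i t}) V^{-1} x(0), where the columns of V are the eigenvectors.
λ = -5: A - (-5)I = [[-6, -12], [4, 8]]. Row 1 gives (-6)·v1 + (-12)·v2 = 0, so take v_1 = [-2, 1]^T.
λ = -3: A - (-3)I = [[-8, -12], [4, 6]]. Row 1 gives (-8)·v1 + (-12)·v2 = 0, so take v_2 = [-3, 2]^T.
V = [v_1 v_2] = [[-2, -3], [1, 2]] has det V = -1, so V^{-1} = adj(V)/det V = [[-2, -3], [1, 2]].
Modal coordinates z(0) = V^{-1} x(0): (-2)·(-2) + (-3)·(-2) = 10; 1·(-2) + 2·(-2) = -6; so z(0) = [10, -6]^T.
x_1(t) = Σ_i (v_i)_1 · z_i(0) · e^{λ_i t} (row 1 of V times the modal terms).
x_1(1.2) = (-2)·10·e^{-5·1.2} + (-3)·(-6)·e^{-3·1.2} = (-20)·0.002479 + 18·0.027324 = 0.4423.

0.4423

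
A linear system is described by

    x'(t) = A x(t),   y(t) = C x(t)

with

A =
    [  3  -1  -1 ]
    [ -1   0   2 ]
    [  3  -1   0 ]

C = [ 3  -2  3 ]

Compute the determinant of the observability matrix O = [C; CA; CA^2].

CA = [[20, -6, -7]]
CA^2 = [[45, -13, -32]]
Observability matrix O = [C; CA; CA^2] = [[3, -2, 3], [20, -6, -7], [45, -13, -32]]
Expanding along the first row, det(O) = 3·((-6)·(-32) - (-7)·(-13)) - (-2)·(20·(-32) - (-7)·45) + 3·(20·(-13) - (-6)·45) = 3·101 - (-2)·(-325) + 3·10 = -317
Since det(O) ≠ 0, rank(O) = 3 and the system is completely observable.

-317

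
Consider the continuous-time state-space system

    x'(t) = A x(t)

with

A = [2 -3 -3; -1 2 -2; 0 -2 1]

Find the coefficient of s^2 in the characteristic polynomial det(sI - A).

-5

Expand det(sI - A) for the 3×3 matrix.
p(s) = s^3 - 5s^2 + s + 13.
(Check: constant term = det(-A) = (-1)^3 det A = 13; coefficient of s^2 = -tr A = -5.)
The coefficient of s^2 is -5.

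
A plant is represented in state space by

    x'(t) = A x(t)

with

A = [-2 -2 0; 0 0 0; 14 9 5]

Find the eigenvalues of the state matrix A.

det(sI - A) = s^3 - (tr A)s^2 + (M11 + M22 + M33)s - det A, where Mii is the 2×2 principal minor of A obtained by deleting row i and column i.
tr A = (-2) + 0 + 5 = 3; M11 = 0·5 - 0·9 = 0 - 0 = 0; M22 = (-2)·5 - 0·14 = -10 - 0 = -10; M33 = (-2)·0 - (-2)·0 = 0 - 0 = 0; sum of minors = -10.
det A = (-2)·(0·5 - 0·9) - (-2)·(0·5 - 0·14) + 0·(0·9 - 0·14) = (-2)·0 - (-2)·0 + 0·0 = 0.
So p(s) = det(sI - A) = s^3 - 3s^2 - 10s.
The constant term is 0, so p(s) = s(s^2 - 3s - 10).
Factor s^2 - 3s - 10: two numbers with sum 3 and product -10 are 5 and -2, so s^2 - 3s - 10 = (s - 5)(s + 2).
Hence p(s) = s (s - 5) (s + 2), with roots -2, 0, 5.
At least one eigenvalue has non-negative real part, so the system is not asymptotically stable.

-2, 0, 5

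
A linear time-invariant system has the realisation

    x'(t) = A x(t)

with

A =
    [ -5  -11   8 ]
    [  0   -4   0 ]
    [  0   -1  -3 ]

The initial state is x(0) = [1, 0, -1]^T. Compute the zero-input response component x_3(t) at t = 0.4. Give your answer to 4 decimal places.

det(sI - A) = s^3 - (tr A)s^2 + (M11 + M22 + M33)s - det A, where Mii is the 2×2 principal minor of A obtained by deleting row i and column i.
tr A = (-5) + (-4) + (-3) = -12; M11 = (-4)·(-3) - 0·(-1) = 12 - 0 = 12; M22 = (-5)·(-3) - 8·0 = 15 - 0 = 15; M33 = (-5)·(-4) - (-11)·0 = 20 - 0 = 20; sum of minors = 47.
det A = (-5)·((-4)·(-3) - 0·(-1)) - (-11)·(0·(-3) - 0·0) + 8·(0·(-1) - (-4)·0) = (-5)·12 - (-11)·0 + 8·0 = -60.
So p(s) = det(sI - A) = s^3 + 12s^2 + 47s + 60.
Rational-root test: any integer root divides 60. Testing small divisors, s = -3 works: p(-3) = -27 + 108 + (-141) + 60 = 0, so (s + 3) is a factor.
Dividing, p(s) = (s + 3)(s^2 + 9s + 20).
Factor s^2 + 9s + 20: two numbers with sum -9 and product 20 are -4 and -5, so s^2 + 9s + 20 = (s + 4)(s + 5).
Hence p(s) = (s + 3) (s + 4) (s + 5), with roots -5, -4, -3.
The eigenvalues -5, -4, -3 are distinct and real, so A is diagonalisable and x(t) = e^{At} x(0) = V diag(e^{λ_i t}) V^{-1} x(0), where the columns of V are the eigenvectors.
λ = -5: A - (-5)I = [[0, -11, 8], [0, 1, 0], [0, -1, 2]]. v must be orthogonal to every row; (row 1) × (row 2) = [-8, 0, 0], so take v_1 = [1, 0, 0]^T.
λ = -4: A - (-4)I = [[-1, -11, 8], [0, 0, 0], [0, -1, 1]]. v must be orthogonal to every row; (row 1) × (row 3) = [-3, 1, 1], so take v_2 = [-3, 1, 1]^T.
λ = -3: A - (-3)I = [[-2, -11, 8], [0, -1, 0], [0, -1, 0]]. v must be orthogonal to every row; (row 1) × (row 2) = [8, 0, 2], so take v_3 = [4, 0, 1]^T.
V = [v_1 v_2 v_3] = [[1, -3, 4], [0, 1, 0], [0, 1, 1]] has det V = 1, so V^{-1} = adj(V)/det V = [[1, 7, -4], [0, 1, 0], [0, -1, 1]].
Modal coordinates z(0) = V^{-1} x(0): 1·1 + 7·0 + (-4)·(-1) = 5; 0·1 + 1·0 + 0·(-1) = 0; 0·1 + (-1)·0 + 1·(-1) = -1; so z(0) = [5, 0, -1]^T.
x_3(t) = Σ_i (v_i)_3 · z_i(0) · e^{λ_i t} (row 3 of V times the modal terms).
x_3(0.4) = 0·5·e^{-5·0.4} + 1·0·e^{-4·0.4} + 1·(-1)·e^{-3·0.4} = 0·0.135335 + 0·0.201897 + (-1)·0.301194 = -0.3012.

-0.3012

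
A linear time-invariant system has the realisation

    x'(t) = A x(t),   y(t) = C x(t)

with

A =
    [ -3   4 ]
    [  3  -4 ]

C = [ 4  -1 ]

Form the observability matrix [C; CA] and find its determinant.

CA = [[-15, 20]]
Observability matrix O = [C; CA] = [[4, -1], [-15, 20]]
det(O) = 4·20 - (-1)·(-15) = 80 - 15 = 65
Since det(O) ≠ 0, rank(O) = 2 and the system is completely observable.

65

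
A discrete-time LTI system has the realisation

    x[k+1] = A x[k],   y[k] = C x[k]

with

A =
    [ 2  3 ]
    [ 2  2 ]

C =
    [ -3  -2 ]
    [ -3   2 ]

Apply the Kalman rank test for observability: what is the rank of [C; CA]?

2

CA = [[-10, -13], [-2, -5]]
Observability matrix O = [C; CA] = [[-3, -2], [-3, 2], [-10, -13], [-2, -5]]
Take the 2×2 submatrix of O formed by rows 1, 2: [[-3, -2], [-3, 2]]. Its determinant is (-3)·2 - (-2)·(-3) = -6 - 6 = -12 ≠ 0.
So rank(O) ≥ 2; since O has 2 columns, rank(O) = 2.
rank(O) = 2 = n, so the pair (A, C) is completely observable.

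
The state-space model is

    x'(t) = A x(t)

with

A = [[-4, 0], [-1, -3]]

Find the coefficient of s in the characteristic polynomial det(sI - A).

7

For a 2×2 matrix, det(sI - A) = s^2 - (tr A)s + det A.
tr A = -7, det A = 12.
So p(s) = s^2 + 7s + 12.
The coefficient of s is 7.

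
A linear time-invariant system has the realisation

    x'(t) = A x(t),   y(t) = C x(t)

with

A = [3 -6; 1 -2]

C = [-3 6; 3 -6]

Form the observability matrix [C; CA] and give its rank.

CA = [[-3, 6], [3, -6]]
Observability matrix O = [C; CA] = [[-3, 6], [3, -6], [-3, 6], [3, -6]]
Every row of O is a scalar multiple of row 1 = [-3, 6] (multipliers 1, -1, 1, -1), so the rows span a one-dimensional space.
O ≠ 0, hence rank(O) = 1.
rank(O) = 1 < n = 2, so the pair (A, C) is not completely observable.

1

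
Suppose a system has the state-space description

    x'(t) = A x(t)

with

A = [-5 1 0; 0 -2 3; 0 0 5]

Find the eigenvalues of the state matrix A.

det(sI - A) = s^3 - (tr A)s^2 + (M11 + M22 + M33)s - det A, where Mii is the 2×2 principal minor of A obtained by deleting row i and column i.
tr A = (-5) + (-2) + 5 = -2; M11 = (-2)·5 - 3·0 = -10 - 0 = -10; M22 = (-5)·5 - 0·0 = -25 - 0 = -25; M33 = (-5)·(-2) - 1·0 = 10 - 0 = 10; sum of minors = -25.
det A = (-5)·((-2)·5 - 3·0) - 1·(0·5 - 3·0) + 0·(0·0 - (-2)·0) = (-5)·(-10) - 1·0 + 0·0 = 50.
So p(s) = det(sI - A) = s^3 + 2s^2 - 25s - 50.
Rational-root test: any integer root divides -50. Testing small divisors, s = -2 works: p(-2) = -8 + 8 + 50 + (-50) = 0, so (s + 2) is a factor.
Dividing, p(s) = (s + 2)(s^2 - 25).
Factor s^2 - 25: two numbers with sum 0 and product -25 are 5 and -5, so s^2 - 25 = (s - 5)(s + 5).
Hence p(s) = (s - 5) (s + 2) (s + 5), with roots -5, -2, 5.
At least one eigenvalue has non-negative real part, so the system is not asymptotically stable.

-5, -2, 5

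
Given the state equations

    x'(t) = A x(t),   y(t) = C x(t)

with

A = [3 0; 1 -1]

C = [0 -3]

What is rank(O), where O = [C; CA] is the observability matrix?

CA = [[-3, 3]]
Observability matrix O = [C; CA] = [[0, -3], [-3, 3]]
det(O) = 0·3 - (-3)·(-3) = 0 - 9 = -9 ≠ 0, so rank(O) = 2.
rank(O) = 2 = n, so the pair (A, C) is completely observable.

2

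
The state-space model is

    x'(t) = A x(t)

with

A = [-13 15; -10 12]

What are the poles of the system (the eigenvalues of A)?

-3, 2

det(sI - A) = s^2 - (tr A)s + det A, with tr A = (-13) + 12 = -1 and det A = (-13)·12 - 15·(-10) = -156 - (-150) = -6.
So p(s) = det(sI - A) = s^2 + s - 6.
Factor s^2 + s - 6: two numbers with sum -1 and product -6 are 2 and -3, so s^2 + s - 6 = (s - 2)(s + 3).
Hence p(s) = (s - 2) (s + 3), with roots -3, 2.
At least one eigenvalue has non-negative real part, so the system is not asymptotically stable.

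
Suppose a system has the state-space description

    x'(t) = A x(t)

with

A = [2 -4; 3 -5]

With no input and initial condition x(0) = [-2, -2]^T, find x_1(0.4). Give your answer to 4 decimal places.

-0.8987

det(sI - A) = s^2 - (tr A)s + det A, with tr A = 2 + (-5) = -3 and det A = 2·(-5) - (-4)·3 = -10 - (-12) = 2.
So p(s) = det(sI - A) = s^2 + 3s + 2.
Factor s^2 + 3s + 2: two numbers with sum -3 and product 2 are -1 and -2, so s^2 + 3s + 2 = (s + 1)(s + 2).
Hence p(s) = (s + 1) (s + 2), with roots -2, -1.
The eigenvalues -2, -1 are distinct and real, so A is diagonalisable and x(t) = e^{At} x(0) = V diag(e^{λ_i t}) V^{-1} x(0), where the columns of V are the eigenvectors.
λ = -2: A - (-2)I = [[4, -4], [3, -3]]. Row 1 gives 4·v1 + (-4)·v2 = 0, so take v_1 = [1, 1]^T.
λ = -1: A - (-1)I = [[3, -4], [3, -4]]. Row 1 gives 3·v1 + (-4)·v2 = 0, so take v_2 = [-4, -3]^T.
V = [v_1 v_2] = [[1, -4], [1, -3]] has det V = 1, so V^{-1} = adj(V)/det V = [[-3, 4], [-1, 1]].
Modal coordinates z(0) = V^{-1} x(0): (-3)·(-2) + 4·(-2) = -2; (-1)·(-2) + 1·(-2) = 0; so z(0) = [-2, 0]^T.
x_1(t) = Σ_i (v_i)_1 · z_i(0) · e^{λ_i t} (row 1 of V times the modal terms).
x_1(0.4) = 1·(-2)·e^{-2·0.4} + (-4)·0·e^{-1·0.4} = (-2)·0.449329 + 0·0.670320 = -0.8987.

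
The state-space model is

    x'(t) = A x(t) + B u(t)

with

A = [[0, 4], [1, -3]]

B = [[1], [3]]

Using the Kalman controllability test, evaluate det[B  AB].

AB = [[12], [-8]]
Controllability matrix C = [B  AB] = [[1, 12], [3, -8]]
det(C) = 1·(-8) - 12·3 = -8 - 36 = -44
Since det(C) ≠ 0, rank(C) = 2 and the system is completely controllable.

-44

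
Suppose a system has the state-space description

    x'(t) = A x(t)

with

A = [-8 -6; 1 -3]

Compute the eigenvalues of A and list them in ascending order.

-6, -5

det(sI - A) = s^2 - (tr A)s + det A, with tr A = (-8) + (-3) = -11 and det A = (-8)·(-3) - (-6)·1 = 24 - (-6) = 30.
So p(s) = det(sI - A) = s^2 + 11s + 30.
Factor s^2 + 11s + 30: two numbers with sum -11 and product 30 are -5 and -6, so s^2 + 11s + 30 = (s + 5)(s + 6).
Hence p(s) = (s + 5) (s + 6), with roots -6, -5.
All eigenvalues have negative real part, so the system is asymptotically stable.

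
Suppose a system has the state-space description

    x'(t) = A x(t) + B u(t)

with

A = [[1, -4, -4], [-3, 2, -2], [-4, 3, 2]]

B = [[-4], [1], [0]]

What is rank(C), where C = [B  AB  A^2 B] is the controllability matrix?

AB = [[-8], [14], [19]]
A^2B = [[-140], [14], [112]]
Controllability matrix C = [B  AB  A^2B] = [[-4, -8, -140], [1, 14, 14], [0, 19, 112]]
det(C) = (-4)·(14·112 - 14·19) - (-8)·(1·112 - 14·0) + (-140)·(1·19 - 14·0) = (-4)·1302 - (-8)·112 + (-140)·19 = -6972 ≠ 0, so rank(C) = 3.
rank(C) = 3 = n, so the pair (A, B) is completely controllable.

3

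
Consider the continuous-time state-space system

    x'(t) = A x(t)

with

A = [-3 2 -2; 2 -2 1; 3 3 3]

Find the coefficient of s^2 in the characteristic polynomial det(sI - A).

2

Expand det(sI - A) for the 3×3 matrix.
p(s) = s^3 + 2s^2 - 10s + 3.
(Check: constant term = det(-A) = (-1)^3 det A = 3; coefficient of s^2 = -tr A = 2.)
The coefficient of s^2 is 2.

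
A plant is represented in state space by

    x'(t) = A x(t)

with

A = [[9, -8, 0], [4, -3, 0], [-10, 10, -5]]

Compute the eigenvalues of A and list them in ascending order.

-5, 1, 5

det(sI - A) = s^3 - (tr A)s^2 + (M11 + M22 + M33)s - det A, where Mii is the 2×2 principal minor of A obtained by deleting row i and column i.
tr A = 9 + (-3) + (-5) = 1; M11 = (-3)·(-5) - 0·10 = 15 - 0 = 15; M22 = 9·(-5) - 0·(-10) = -45 - 0 = -45; M33 = 9·(-3) - (-8)·4 = -27 - (-32) = 5; sum of minors = -25.
det A = 9·((-3)·(-5) - 0·10) - (-8)·(4·(-5) - 0·(-10)) + 0·(4·10 - (-3)·(-10)) = 9·15 - (-8)·(-20) + 0·10 = -25.
So p(s) = det(sI - A) = s^3 - s^2 - 25s + 25.
Rational-root test: any integer root divides 25. Testing small divisors, s = 1 works: p(1) = 1 + (-1) + (-25) + 25 = 0, so (s - 1) is a factor.
Dividing, p(s) = (s - 1)(s^2 - 25).
Factor s^2 - 25: two numbers with sum 0 and product -25 are 5 and -5, so s^2 - 25 = (s - 5)(s + 5).
Hence p(s) = (s - 5) (s - 1) (s + 5), with roots -5, 1, 5.
At least one eigenvalue has non-negative real part, so the system is not asymptotically stable.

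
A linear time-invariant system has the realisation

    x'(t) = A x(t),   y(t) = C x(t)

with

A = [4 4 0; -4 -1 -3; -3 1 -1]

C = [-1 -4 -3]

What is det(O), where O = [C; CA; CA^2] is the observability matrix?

CA = [[21, -3, 15]]
CA^2 = [[51, 102, -6]]
Observability matrix O = [C; CA; CA^2] = [[-1, -4, -3], [21, -3, 15], [51, 102, -6]]
Expanding along the first row, det(O) = (-1)·((-3)·(-6) - 15·102) - (-4)·(21·(-6) - 15·51) + (-3)·(21·102 - (-3)·51) = (-1)·(-1512) - (-4)·(-891) + (-3)·2295 = -8937
Since det(O) ≠ 0, rank(O) = 3 and the system is completely observable.

-8937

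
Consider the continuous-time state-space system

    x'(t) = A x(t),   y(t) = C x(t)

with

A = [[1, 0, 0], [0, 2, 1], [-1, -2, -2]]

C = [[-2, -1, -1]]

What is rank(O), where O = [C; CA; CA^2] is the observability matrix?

CA = [[-1, 0, 1]]
CA^2 = [[-2, -2, -2]]
Observability matrix O = [C; CA; CA^2] = [[-2, -1, -1], [-1, 0, 1], [-2, -2, -2]]
det(O) = (-2)·(0·(-2) - 1·(-2)) - (-1)·((-1)·(-2) - 1·(-2)) + (-1)·((-1)·(-2) - 0·(-2)) = (-2)·2 - (-1)·4 + (-1)·2 = -2 ≠ 0, so rank(O) = 3.
rank(O) = 3 = n, so the pair (A, C) is completely observable.

3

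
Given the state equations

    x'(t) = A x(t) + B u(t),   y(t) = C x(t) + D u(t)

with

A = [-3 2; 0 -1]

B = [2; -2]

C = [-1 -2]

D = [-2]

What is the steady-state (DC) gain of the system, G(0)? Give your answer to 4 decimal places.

G(0) = C(-A)^{-1}B + D = -C A^{-1} B + D.
det A = 3, so A^{-1} = (1/3)·adj(A) = [[-1/3, -2/3], [0, -1]]
A^{-1} B = [2/3, 2]^T
C A^{-1} B = -14/3
G(0) = D - C A^{-1} B = -2 - (-14/3) = 8/3 ≈ 2.6667

2.6667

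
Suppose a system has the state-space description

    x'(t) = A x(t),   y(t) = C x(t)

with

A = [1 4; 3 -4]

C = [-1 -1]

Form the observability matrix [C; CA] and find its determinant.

CA = [[-4, 0]]
Observability matrix O = [C; CA] = [[-1, -1], [-4, 0]]
det(O) = (-1)·0 - (-1)·(-4) = 0 - 4 = -4
Since det(O) ≠ 0, rank(O) = 2 and the system is completely observable.

-4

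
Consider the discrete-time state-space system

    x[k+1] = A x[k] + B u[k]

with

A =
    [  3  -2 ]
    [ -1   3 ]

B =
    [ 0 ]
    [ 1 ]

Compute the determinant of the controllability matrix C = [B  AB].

AB = [[-2], [3]]
Controllability matrix C = [B  AB] = [[0, -2], [1, 3]]
det(C) = 0·3 - (-2)·1 = 0 - (-2) = 2
Since det(C) ≠ 0, rank(C) = 2 and the system is completely controllable.

2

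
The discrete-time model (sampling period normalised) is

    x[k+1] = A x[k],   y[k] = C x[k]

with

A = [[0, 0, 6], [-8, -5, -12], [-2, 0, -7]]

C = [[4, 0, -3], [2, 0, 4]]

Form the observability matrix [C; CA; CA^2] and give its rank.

CA = [[6, 0, 45], [-8, 0, -16]]
CA^2 = [[-90, 0, -279], [32, 0, 64]]
Observability matrix O = [C; CA; CA^2] = [[4, 0, -3], [2, 0, 4], [6, 0, 45], [-8, 0, -16], [-90, 0, -279], [32, 0, 64]]
Column 2 of O is identically zero, so rank(O) ≤ 2.
The 2×2 minor from rows 1, 2, columns 1, 3 is 4·4 - (-3)·2 = 16 - (-6) = 22 ≠ 0, so rank(O) = 2.
rank(O) = 2 < n = 3, so the pair (A, C) is not completely observable.

2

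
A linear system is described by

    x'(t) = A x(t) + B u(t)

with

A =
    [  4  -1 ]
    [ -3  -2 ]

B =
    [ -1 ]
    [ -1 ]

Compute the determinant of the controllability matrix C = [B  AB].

AB = [[-3], [5]]
Controllability matrix C = [B  AB] = [[-1, -3], [-1, 5]]
det(C) = (-1)·5 - (-3)·(-1) = -5 - 3 = -8
Since det(C) ≠ 0, rank(C) = 2 and the system is completely controllable.

-8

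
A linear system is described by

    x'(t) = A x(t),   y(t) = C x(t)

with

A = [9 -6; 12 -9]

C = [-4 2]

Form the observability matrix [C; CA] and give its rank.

1

CA = [[-12, 6]]
Observability matrix O = [C; CA] = [[-4, 2], [-12, 6]]
Every row of O is a scalar multiple of row 1 = [-4, 2] (multipliers 1, 3), so the rows span a one-dimensional space.
O ≠ 0, hence rank(O) = 1.
rank(O) = 1 < n = 2, so the pair (A, C) is not completely observable.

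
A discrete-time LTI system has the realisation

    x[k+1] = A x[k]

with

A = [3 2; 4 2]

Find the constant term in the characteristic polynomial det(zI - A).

For a 2×2 matrix, det(zI - A) = z^2 - (tr A)z + det A.
tr A = 5, det A = -2.
So p(z) = z^2 - 5z - 2.
The constant term is -2.

-2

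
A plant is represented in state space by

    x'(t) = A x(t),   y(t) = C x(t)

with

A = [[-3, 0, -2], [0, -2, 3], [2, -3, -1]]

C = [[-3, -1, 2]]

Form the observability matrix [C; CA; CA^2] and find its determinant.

-1089

CA = [[13, -4, 1]]
CA^2 = [[-37, 5, -39]]
Observability matrix O = [C; CA; CA^2] = [[-3, -1, 2], [13, -4, 1], [-37, 5, -39]]
Expanding along the first row, det(O) = (-3)·((-4)·(-39) - 1·5) - (-1)·(13·(-39) - 1·(-37)) + 2·(13·5 - (-4)·(-37)) = (-3)·151 - (-1)·(-470) + 2·(-83) = -1089
Since det(O) ≠ 0, rank(O) = 3 and the system is completely observable.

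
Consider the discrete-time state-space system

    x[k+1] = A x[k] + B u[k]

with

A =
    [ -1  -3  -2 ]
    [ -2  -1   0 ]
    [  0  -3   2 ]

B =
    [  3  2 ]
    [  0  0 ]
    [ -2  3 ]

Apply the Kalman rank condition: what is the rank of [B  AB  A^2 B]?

3

AB = [[1, -8], [-6, -4], [-4, 6]]
A^2B = [[25, 8], [4, 20], [10, 24]]
Controllability matrix C = [B  AB  A^2B] = [[3, 2, 1, -8, 25, 8], [0, 0, -6, -4, 4, 20], [-2, 3, -4, 6, 10, 24]]
Take the 3×3 submatrix of C formed by columns 1, 2, 3: [[3, 2, 1], [0, 0, -6], [-2, 3, -4]]. Its determinant is 3·(0·(-4) - (-6)·3) - 2·(0·(-4) - (-6)·(-2)) + 1·(0·3 - 0·(-2)) = 3·18 - 2·(-12) + 1·0 = 78 ≠ 0.
So rank(C) ≥ 3; since C has 3 rows, rank(C) = 3.
rank(C) = 3 = n, so the pair (A, B) is completely controllable.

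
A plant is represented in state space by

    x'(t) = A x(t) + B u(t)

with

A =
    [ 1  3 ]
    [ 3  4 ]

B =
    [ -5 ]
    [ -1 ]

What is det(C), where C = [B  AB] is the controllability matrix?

87

AB = [[-8], [-19]]
Controllability matrix C = [B  AB] = [[-5, -8], [-1, -19]]
det(C) = (-5)·(-19) - (-8)·(-1) = 95 - 8 = 87
Since det(C) ≠ 0, rank(C) = 2 and the system is completely controllable.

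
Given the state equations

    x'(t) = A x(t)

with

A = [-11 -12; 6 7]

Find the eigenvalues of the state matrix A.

-5, 1

det(sI - A) = s^2 - (tr A)s + det A, with tr A = (-11) + 7 = -4 and det A = (-11)·7 - (-12)·6 = -77 - (-72) = -5.
So p(s) = det(sI - A) = s^2 + 4s - 5.
Factor s^2 + 4s - 5: two numbers with sum -4 and product -5 are 1 and -5, so s^2 + 4s - 5 = (s - 1)(s + 5).
Hence p(s) = (s - 1) (s + 5), with roots -5, 1.
At least one eigenvalue has non-negative real part, so the system is not asymptotically stable.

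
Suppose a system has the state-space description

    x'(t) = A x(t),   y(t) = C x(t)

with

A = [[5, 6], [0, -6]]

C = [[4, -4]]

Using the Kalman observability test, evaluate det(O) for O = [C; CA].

CA = [[20, 48]]
Observability matrix O = [C; CA] = [[4, -4], [20, 48]]
det(O) = 4·48 - (-4)·20 = 192 - (-80) = 272
Since det(O) ≠ 0, rank(O) = 2 and the system is completely observable.

272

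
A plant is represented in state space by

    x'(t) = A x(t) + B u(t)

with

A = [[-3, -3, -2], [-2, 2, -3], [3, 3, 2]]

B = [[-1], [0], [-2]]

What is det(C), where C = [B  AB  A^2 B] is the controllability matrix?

-1227

AB = [[7], [8], [-7]]
A^2B = [[-31], [23], [31]]
Controllability matrix C = [B  AB  A^2B] = [[-1, 7, -31], [0, 8, 23], [-2, -7, 31]]
Expanding along the first row, det(C) = (-1)·(8·31 - 23·(-7)) - 7·(0·31 - 23·(-2)) + (-31)·(0·(-7) - 8·(-2)) = (-1)·409 - 7·46 + (-31)·16 = -1227
Since det(C) ≠ 0, rank(C) = 3 and the system is completely controllable.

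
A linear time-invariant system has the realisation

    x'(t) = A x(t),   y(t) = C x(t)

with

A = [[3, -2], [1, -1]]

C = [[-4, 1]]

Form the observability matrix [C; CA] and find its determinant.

-17

CA = [[-11, 7]]
Observability matrix O = [C; CA] = [[-4, 1], [-11, 7]]
det(O) = (-4)·7 - 1·(-11) = -28 - (-11) = -17
Since det(O) ≠ 0, rank(O) = 2 and the system is completely observable.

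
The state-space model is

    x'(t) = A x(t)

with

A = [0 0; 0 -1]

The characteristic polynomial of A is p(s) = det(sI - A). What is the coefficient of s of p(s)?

For a 2×2 matrix, det(sI - A) = s^2 - (tr A)s + det A.
tr A = -1, det A = 0.
So p(s) = s^2 + s.
The coefficient of s is 1.

1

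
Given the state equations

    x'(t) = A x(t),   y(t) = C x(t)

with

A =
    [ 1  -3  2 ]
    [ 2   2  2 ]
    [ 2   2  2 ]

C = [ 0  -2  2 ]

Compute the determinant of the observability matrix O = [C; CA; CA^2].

CA = [[0, 0, 0]]
CA^2 = [[0, 0, 0]]
Observability matrix O = [C; CA; CA^2] = [[0, -2, 2], [0, 0, 0], [0, 0, 0]]
Expanding along the first row, det(O) = 0·(0·0 - 0·0) - (-2)·(0·0 - 0·0) + 2·(0·0 - 0·0) = 0·0 - (-2)·0 + 2·0 = 0
Since det(O) = 0, rank(O) < 3 and the system is not completely observable.

0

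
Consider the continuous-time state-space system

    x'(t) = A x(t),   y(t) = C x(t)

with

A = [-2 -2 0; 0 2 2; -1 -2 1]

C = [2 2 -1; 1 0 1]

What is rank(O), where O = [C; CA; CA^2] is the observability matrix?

CA = [[-3, 2, 3], [-3, -4, 1]]
CA^2 = [[3, 4, 7], [5, -4, -7]]
Observability matrix O = [C; CA; CA^2] = [[2, 2, -1], [1, 0, 1], [-3, 2, 3], [-3, -4, 1], [3, 4, 7], [5, -4, -7]]
Take the 3×3 submatrix of O formed by rows 1, 2, 3: [[2, 2, -1], [1, 0, 1], [-3, 2, 3]]. Its determinant is 2·(0·3 - 1·2) - 2·(1·3 - 1·(-3)) + (-1)·(1·2 - 0·(-3)) = 2·(-2) - 2·6 + (-1)·2 = -18 ≠ 0.
So rank(O) ≥ 3; since O has 3 columns, rank(O) = 3.
rank(O) = 3 = n, so the pair (A, C) is completely observable.

3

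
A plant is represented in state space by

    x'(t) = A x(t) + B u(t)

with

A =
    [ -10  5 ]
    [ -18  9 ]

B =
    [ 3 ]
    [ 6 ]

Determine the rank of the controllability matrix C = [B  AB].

AB = [[0], [0]]
Controllability matrix C = [B  AB] = [[3, 0], [6, 0]]
Every column of C is a scalar multiple of column 1 = [3, 6] (multipliers 1, 0), so the columns span a one-dimensional space.
C ≠ 0, hence rank(C) = 1.
rank(C) = 1 < n = 2, so the pair (A, B) is not completely controllable.

1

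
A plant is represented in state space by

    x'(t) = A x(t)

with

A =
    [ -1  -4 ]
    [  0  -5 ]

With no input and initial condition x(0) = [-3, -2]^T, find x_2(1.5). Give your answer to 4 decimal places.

-0.0011

det(sI - A) = s^2 - (tr A)s + det A, with tr A = (-1) + (-5) = -6 and det A = (-1)·(-5) - (-4)·0 = 5 - 0 = 5.
So p(s) = det(sI - A) = s^2 + 6s + 5.
Factor s^2 + 6s + 5: two numbers with sum -6 and product 5 are -1 and -5, so s^2 + 6s + 5 = (s + 1)(s + 5).
Hence p(s) = (s + 1) (s + 5), with roots -5, -1.
The eigenvalues -5, -1 are distinct and real, so A is diagonalisable and x(t) = e^{At} x(0) = V diag(e^{λ_i t}) V^{-1} x(0), where the columns of V are the eigenvectors.
λ = -5: A - (-5)I = [[4, -4], [0, 0]]. Row 1 gives 4·v1 + (-4)·v2 = 0, so take v_1 = [1, 1]^T.
λ = -1: A - (-1)I = [[0, -4], [0, -4]]. Row 1 gives 0·v1 + (-4)·v2 = 0, so take v_2 = [1, 0]^T.
V = [v_1 v_2] = [[1, 1], [1, 0]] has det V = -1, so V^{-1} = adj(V)/det V = [[0, 1], [1, -1]].
Modal coordinates z(0) = V^{-1} x(0): 0·(-3) + 1·(-2) = -2; 1·(-3) + (-1)·(-2) = -1; so z(0) = [-2, -1]^T.
x_2(t) = Σ_i (v_i)_2 · z_i(0) · e^{λ_i t} (row 2 of V times the modal terms).
x_2(1.5) = 1·(-2)·e^{-5·1.5} + 0·(-1)·e^{-1·1.5} = (-2)·0.000553 + 0·0.223130 = -0.0011.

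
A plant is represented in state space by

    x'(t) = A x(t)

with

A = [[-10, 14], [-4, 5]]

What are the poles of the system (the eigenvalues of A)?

-3, -2

det(sI - A) = s^2 - (tr A)s + det A, with tr A = (-10) + 5 = -5 and det A = (-10)·5 - 14·(-4) = -50 - (-56) = 6.
So p(s) = det(sI - A) = s^2 + 5s + 6.
Factor s^2 + 5s + 6: two numbers with sum -5 and product 6 are -2 and -3, so s^2 + 5s + 6 = (s + 2)(s + 3).
Hence p(s) = (s + 2) (s + 3), with roots -3, -2.
All eigenvalues have negative real part, so the system is asymptotically stable.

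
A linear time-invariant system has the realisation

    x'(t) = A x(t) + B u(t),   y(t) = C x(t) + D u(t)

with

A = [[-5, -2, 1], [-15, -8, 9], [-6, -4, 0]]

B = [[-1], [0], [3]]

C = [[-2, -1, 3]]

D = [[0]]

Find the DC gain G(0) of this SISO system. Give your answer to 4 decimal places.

0.7000

G(0) = C(-A)^{-1}B + D = -C A^{-1} B + D.
det A = -60, so A^{-1} = (1/-60)·adj(A) = [[-3/5, 1/15, 1/6], [9/10, -1/10, -1/2], [-1/5, 2/15, -1/6]]
A^{-1} B = [11/10, -12/5, -3/10]^T
C A^{-1} B = -7/10
G(0) = D - C A^{-1} B = 0 - (-7/10) = 7/10 ≈ 0.7000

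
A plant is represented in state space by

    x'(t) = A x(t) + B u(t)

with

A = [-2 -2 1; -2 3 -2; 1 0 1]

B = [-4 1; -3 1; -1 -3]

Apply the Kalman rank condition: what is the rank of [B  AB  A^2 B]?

3

AB = [[13, -7], [1, 7], [-5, -2]]
A^2B = [[-33, -2], [-13, 39], [8, -9]]
Controllability matrix C = [B  AB  A^2B] = [[-4, 1, 13, -7, -33, -2], [-3, 1, 1, 7, -13, 39], [-1, -3, -5, -2, 8, -9]]
Take the 3×3 submatrix of C formed by columns 1, 2, 3: [[-4, 1, 13], [-3, 1, 1], [-1, -3, -5]]. Its determinant is (-4)·(1·(-5) - 1·(-3)) - 1·((-3)·(-5) - 1·(-1)) + 13·((-3)·(-3) - 1·(-1)) = (-4)·(-2) - 1·16 + 13·10 = 122 ≠ 0.
So rank(C) ≥ 3; since C has 3 rows, rank(C) = 3.
rank(C) = 3 = n, so the pair (A, B) is completely controllable.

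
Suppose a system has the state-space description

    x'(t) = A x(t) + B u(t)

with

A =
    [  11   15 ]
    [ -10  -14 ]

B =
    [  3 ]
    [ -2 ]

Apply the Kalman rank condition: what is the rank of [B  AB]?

1

AB = [[3], [-2]]
Controllability matrix C = [B  AB] = [[3, 3], [-2, -2]]
Every column of C is a scalar multiple of column 1 = [3, -2] (multipliers 1, 1), so the columns span a one-dimensional space.
C ≠ 0, hence rank(C) = 1.
rank(C) = 1 < n = 2, so the pair (A, B) is not completely controllable.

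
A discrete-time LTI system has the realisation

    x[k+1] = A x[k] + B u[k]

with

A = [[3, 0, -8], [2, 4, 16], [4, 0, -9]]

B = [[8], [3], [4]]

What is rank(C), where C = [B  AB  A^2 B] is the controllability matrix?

AB = [[-8], [92], [-4]]
A^2B = [[8], [288], [4]]
Controllability matrix C = [B  AB  A^2B] = [[8, -8, 8], [3, 92, 288], [4, -4, 4]]
The rows r1, r2, r3 of C are linearly dependent: -r1 + 2·r3 = 0 (check each entry), so rank(C) ≤ 2.
The 2×2 minor from rows 1, 2, columns 1, 2 is 8·92 - (-8)·3 = 736 - (-24) = 760 ≠ 0, so rank(C) = 2.
rank(C) = 2 < n = 3, so the pair (A, B) is not completely controllable.

2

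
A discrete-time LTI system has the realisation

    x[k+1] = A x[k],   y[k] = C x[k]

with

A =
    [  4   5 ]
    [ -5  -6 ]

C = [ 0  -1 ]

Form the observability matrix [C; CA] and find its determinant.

CA = [[5, 6]]
Observability matrix O = [C; CA] = [[0, -1], [5, 6]]
det(O) = 0·6 - (-1)·5 = 0 - (-5) = 5
Since det(O) ≠ 0, rank(O) = 2 and the system is completely observable.

5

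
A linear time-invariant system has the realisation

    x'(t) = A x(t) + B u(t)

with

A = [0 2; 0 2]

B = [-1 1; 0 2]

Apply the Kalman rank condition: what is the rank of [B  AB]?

2

AB = [[0, 4], [0, 4]]
Controllability matrix C = [B  AB] = [[-1, 1, 0, 4], [0, 2, 0, 4]]
Take the 2×2 submatrix of C formed by columns 1, 2: [[-1, 1], [0, 2]]. Its determinant is (-1)·2 - 1·0 = -2 - 0 = -2 ≠ 0.
So rank(C) ≥ 2; since C has 2 rows, rank(C) = 2.
rank(C) = 2 = n, so the pair (A, B) is completely controllable.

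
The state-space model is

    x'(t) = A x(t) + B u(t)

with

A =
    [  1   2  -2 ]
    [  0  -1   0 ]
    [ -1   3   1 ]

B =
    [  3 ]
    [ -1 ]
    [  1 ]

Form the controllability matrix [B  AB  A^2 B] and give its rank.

AB = [[-1], [1], [-5]]
A^2B = [[11], [-1], [-1]]
Controllability matrix C = [B  AB  A^2B] = [[3, -1, 11], [-1, 1, -1], [1, -5, -1]]
det(C) = 3·(1·(-1) - (-1)·(-5)) - (-1)·((-1)·(-1) - (-1)·1) + 11·((-1)·(-5) - 1·1) = 3·(-6) - (-1)·2 + 11·4 = 28 ≠ 0, so rank(C) = 3.
rank(C) = 3 = n, so the pair (A, B) is completely controllable.

3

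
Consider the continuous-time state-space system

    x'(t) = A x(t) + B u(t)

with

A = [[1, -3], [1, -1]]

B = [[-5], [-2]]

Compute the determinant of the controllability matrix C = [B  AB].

AB = [[1], [-3]]
Controllability matrix C = [B  AB] = [[-5, 1], [-2, -3]]
det(C) = (-5)·(-3) - 1·(-2) = 15 - (-2) = 17
Since det(C) ≠ 0, rank(C) = 2 and the system is completely controllable.

17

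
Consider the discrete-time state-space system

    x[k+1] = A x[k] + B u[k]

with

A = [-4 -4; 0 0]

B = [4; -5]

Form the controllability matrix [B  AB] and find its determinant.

20

AB = [[4], [0]]
Controllability matrix C = [B  AB] = [[4, 4], [-5, 0]]
det(C) = 4·0 - 4·(-5) = 0 - (-20) = 20
Since det(C) ≠ 0, rank(C) = 2 and the system is completely controllable.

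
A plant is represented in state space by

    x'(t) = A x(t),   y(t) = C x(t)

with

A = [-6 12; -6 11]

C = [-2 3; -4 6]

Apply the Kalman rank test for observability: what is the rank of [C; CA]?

1

CA = [[-6, 9], [-12, 18]]
Observability matrix O = [C; CA] = [[-2, 3], [-4, 6], [-6, 9], [-12, 18]]
Every row of O is a scalar multiple of row 1 = [-2, 3] (multipliers 1, 2, 3, 6), so the rows span a one-dimensional space.
O ≠ 0, hence rank(O) = 1.
rank(O) = 1 < n = 2, so the pair (A, C) is not completely observable.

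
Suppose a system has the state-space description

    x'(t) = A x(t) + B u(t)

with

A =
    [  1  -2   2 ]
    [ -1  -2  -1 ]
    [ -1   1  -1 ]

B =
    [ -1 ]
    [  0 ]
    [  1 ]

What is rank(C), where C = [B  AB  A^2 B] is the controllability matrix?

3

AB = [[1], [0], [0]]
A^2B = [[1], [-1], [-1]]
Controllability matrix C = [B  AB  A^2B] = [[-1, 1, 1], [0, 0, -1], [1, 0, -1]]
det(C) = (-1)·(0·(-1) - (-1)·0) - 1·(0·(-1) - (-1)·1) + 1·(0·0 - 0·1) = (-1)·0 - 1·1 + 1·0 = -1 ≠ 0, so rank(C) = 3.
rank(C) = 3 = n, so the pair (A, B) is completely controllable.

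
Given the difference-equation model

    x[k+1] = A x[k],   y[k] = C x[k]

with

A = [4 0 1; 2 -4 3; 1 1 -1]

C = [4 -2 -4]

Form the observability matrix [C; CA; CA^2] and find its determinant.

CA = [[8, 4, 2]]
CA^2 = [[42, -14, 18]]
Observability matrix O = [C; CA; CA^2] = [[4, -2, -4], [8, 4, 2], [42, -14, 18]]
Expanding along the first row, det(O) = 4·(4·18 - 2·(-14)) - (-2)·(8·18 - 2·42) + (-4)·(8·(-14) - 4·42) = 4·100 - (-2)·60 + (-4)·(-280) = 1640
Since det(O) ≠ 0, rank(O) = 3 and the system is completely observable.

1640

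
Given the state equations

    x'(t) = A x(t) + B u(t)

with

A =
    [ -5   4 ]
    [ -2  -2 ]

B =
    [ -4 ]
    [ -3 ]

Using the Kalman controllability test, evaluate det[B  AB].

AB = [[8], [14]]
Controllability matrix C = [B  AB] = [[-4, 8], [-3, 14]]
det(C) = (-4)·14 - 8·(-3) = -56 - (-24) = -32
Since det(C) ≠ 0, rank(C) = 2 and the system is completely controllable.

-32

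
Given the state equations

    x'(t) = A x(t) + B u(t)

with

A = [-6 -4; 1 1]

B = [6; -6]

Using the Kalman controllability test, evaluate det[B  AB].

AB = [[-12], [0]]
Controllability matrix C = [B  AB] = [[6, -12], [-6, 0]]
det(C) = 6·0 - (-12)·(-6) = 0 - 72 = -72
Since det(C) ≠ 0, rank(C) = 2 and the system is completely controllable.

-72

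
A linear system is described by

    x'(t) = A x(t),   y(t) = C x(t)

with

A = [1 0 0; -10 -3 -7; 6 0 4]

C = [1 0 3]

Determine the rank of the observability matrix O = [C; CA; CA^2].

2

CA = [[19, 0, 12]]
CA^2 = [[91, 0, 48]]
Observability matrix O = [C; CA; CA^2] = [[1, 0, 3], [19, 0, 12], [91, 0, 48]]
Column 2 of O is identically zero, so rank(O) ≤ 2.
The 2×2 minor from rows 1, 2, columns 1, 3 is 1·12 - 3·19 = 12 - 57 = -45 ≠ 0, so rank(O) = 2.
rank(O) = 2 < n = 3, so the pair (A, C) is not completely observable.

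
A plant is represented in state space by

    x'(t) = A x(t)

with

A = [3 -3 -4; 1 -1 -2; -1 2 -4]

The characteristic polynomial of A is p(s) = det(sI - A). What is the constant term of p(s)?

-2

Expand det(sI - A) for the 3×3 matrix.
p(s) = s^3 + 2s^2 - 8s - 2.
(Check: constant term = det(-A) = (-1)^3 det A = -2; coefficient of s^2 = -tr A = 2.)
The constant term is -2.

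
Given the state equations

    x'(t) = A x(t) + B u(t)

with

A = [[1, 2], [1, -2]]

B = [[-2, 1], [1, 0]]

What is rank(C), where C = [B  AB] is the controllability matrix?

AB = [[0, 1], [-4, 1]]
Controllability matrix C = [B  AB] = [[-2, 1, 0, 1], [1, 0, -4, 1]]
Take the 2×2 submatrix of C formed by columns 1, 2: [[-2, 1], [1, 0]]. Its determinant is (-2)·0 - 1·1 = 0 - 1 = -1 ≠ 0.
So rank(C) ≥ 2; since C has 2 rows, rank(C) = 2.
rank(C) = 2 = n, so the pair (A, B) is completely controllable.

2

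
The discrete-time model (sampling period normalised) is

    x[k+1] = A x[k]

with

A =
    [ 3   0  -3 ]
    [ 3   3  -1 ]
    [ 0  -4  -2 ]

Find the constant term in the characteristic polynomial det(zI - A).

Expand det(zI - A) for the 3×3 matrix.
p(z) = z^3 - 4z^2 - 7z - 6.
(Check: constant term = det(-A) = (-1)^3 det A = -6; coefficient of z^2 = -tr A = -4.)
The constant term is -6.

-6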